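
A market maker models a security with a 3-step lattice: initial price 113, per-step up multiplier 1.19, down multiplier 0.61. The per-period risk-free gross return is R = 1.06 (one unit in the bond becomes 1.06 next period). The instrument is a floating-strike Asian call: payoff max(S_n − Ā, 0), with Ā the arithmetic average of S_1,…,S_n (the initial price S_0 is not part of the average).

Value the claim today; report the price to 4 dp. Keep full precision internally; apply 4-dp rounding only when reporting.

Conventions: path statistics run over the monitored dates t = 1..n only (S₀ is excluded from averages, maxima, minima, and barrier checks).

Under the martingale measure an up-move has probability p* = 0.7759; value the claim as the probability-weighted average of per-path payoffs, discounted 3 periods at R = 1.06.
Enumerate all 2^3 = 8 price paths (U = up ×1.19, D = down ×0.61); each path with k up-moves has probability p*^k·(1−p*)^(3−k).
DDD: Ā=45.5421, payoff=0.0000, prob=0.011260
UDD: Ā=88.8443, payoff=0.0000, prob=0.038978
DUD: Ā=66.9977, payoff=0.0000, prob=0.038978
UUD: Ā=130.7004, payoff=0.0000, prob=0.134923
DDU: Ā=53.6712, payoff=0.0000, prob=0.038978
UDU: Ā=104.7028, payoff=0.0000, prob=0.134923
DUU: Ā=82.8562, payoff=14.7556, prob=0.134923
UUU: Ā=161.6374, payoff=28.7855, prob=0.467039
Price = Σ prob·payoff / R^3 = 15.434849 / 1.191016 = 12.9594

price = 12.9594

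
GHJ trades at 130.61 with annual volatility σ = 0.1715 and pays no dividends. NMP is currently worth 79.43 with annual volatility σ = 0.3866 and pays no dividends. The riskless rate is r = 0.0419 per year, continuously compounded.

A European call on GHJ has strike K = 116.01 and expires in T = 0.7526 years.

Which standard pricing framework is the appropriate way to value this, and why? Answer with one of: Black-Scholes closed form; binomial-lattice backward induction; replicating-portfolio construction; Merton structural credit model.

Key observation: the instrument is a plain European call (strike 116.01) on a lognormal asset; the exact continuous-time formula applies directly.

framework: Black-Scholes closed form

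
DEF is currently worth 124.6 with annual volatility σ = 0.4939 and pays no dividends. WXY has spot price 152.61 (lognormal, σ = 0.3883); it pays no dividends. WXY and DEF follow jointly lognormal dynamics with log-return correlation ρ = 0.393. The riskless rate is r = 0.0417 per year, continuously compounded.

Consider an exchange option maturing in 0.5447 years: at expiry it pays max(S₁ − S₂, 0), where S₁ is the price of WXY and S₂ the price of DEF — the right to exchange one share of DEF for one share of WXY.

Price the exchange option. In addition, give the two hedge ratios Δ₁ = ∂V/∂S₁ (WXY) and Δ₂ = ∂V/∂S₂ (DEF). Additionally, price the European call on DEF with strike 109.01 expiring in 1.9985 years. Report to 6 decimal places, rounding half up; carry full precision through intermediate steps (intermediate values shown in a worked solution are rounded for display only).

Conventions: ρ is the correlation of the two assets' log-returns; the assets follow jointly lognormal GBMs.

exchange price = 37.029271
Δ1 = 0.769901
Δ2 = -0.645789
price(DEF call K=109.01) = 44.255458

σ_eff = √(σ₁² + σ₂² − 2ρσ₁σ₂) = √(0.3883² + 0.4939² − 2·0.393·0.3883·0.4939) = 0.493937
d₁ = (ln(S₁/S₂) + (q₂ − q₁ + σ_eff²/2)T) / (σ_eff√T) = (ln(152.61/124.6) + (0.0 − 0.0 + 0.121987)·0.5447) / 0.364544 = 0.738520
d₂ = d₁ − σ_eff√T = 0.738520 − 0.364544 = 0.373976
N(d₁) = 0.769901,  N(d₂) = 0.645789
V = S₁·e^{−q₁T}·N(d₁) − S₂·e^{−q₂T}·N(d₂) = 117.494556 − 80.465284 = 37.029271
Δ₁ = e^{−q₁T}·N(d₁) = 0.769901;  Δ₂ = −e^{−q₂T}·N(d₂) = -0.645789
[vanilla: DEF call K=109.01]
σ√T = 0.4939·√1.9985 = 0.698218
d₁ = (ln(S/K) + (r+σ²/2)T) / (σ√T) = (ln(124.6/109.01) + (0.0417+0.4939²/2)·1.9985) / 0.698218 = (0.133669 + 0.327092) / 0.698218 = 0.659909
d₂ = d₁ − σ√T = 0.659909 − 0.698218 = -0.038309
e^{−rT} = 0.920041
N(d₁) = 0.745344,  N(d₂) = 0.484721
price = S·N(d₁) − K·e^{−rT}·N(d₂) = 92.869864 − 48.614406 = 44.255458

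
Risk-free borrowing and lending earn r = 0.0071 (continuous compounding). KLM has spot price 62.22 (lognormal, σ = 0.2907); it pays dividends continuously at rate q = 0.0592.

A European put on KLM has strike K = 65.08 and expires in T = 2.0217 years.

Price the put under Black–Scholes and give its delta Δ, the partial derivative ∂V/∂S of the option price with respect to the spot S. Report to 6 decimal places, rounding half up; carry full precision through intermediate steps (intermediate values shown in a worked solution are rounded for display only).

price = 14.874632
Δ = -0.498903

σ√T = 0.2907·√2.0217 = 0.413336
d₁ = (ln(S/K) + (r−q+σ²/2)T) / (σ√T) = (ln(62.22/65.08) + (0.0071−0.0592+0.2907²/2)·2.0217) / 0.413336 = (-0.044941 − 0.019907) / 0.413336 = -0.156889
d₂ = d₁ − σ√T = -0.156889 − 0.413336 = -0.570225
e^{−rT} = 0.985748
e^{−qT} = 0.887200
N(−d₁) = 0.562334,  N(−d₂) = 0.715738
Put price V = K·e^{−rT}·N(−d₂) − S·e^{−qT}·N(−d₁) = 45.916361 − 31.041729 = 14.874632
Δ = −e^{−qT}·N(−d₁) = -0.498903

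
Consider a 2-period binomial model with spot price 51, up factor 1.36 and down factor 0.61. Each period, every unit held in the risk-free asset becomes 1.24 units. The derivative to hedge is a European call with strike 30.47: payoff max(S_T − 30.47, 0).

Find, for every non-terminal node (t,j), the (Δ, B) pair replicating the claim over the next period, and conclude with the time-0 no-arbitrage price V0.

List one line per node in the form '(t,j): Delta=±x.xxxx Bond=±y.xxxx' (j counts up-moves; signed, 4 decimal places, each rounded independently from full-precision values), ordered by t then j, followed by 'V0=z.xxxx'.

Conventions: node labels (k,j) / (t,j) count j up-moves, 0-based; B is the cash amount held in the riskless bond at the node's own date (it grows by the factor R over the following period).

Arbitrage-free pricing uses the up-move probability p* = (R−d)/(u−d) = 0.8400, discounting each step at R = 1.24.
At maturity the claim pays: V(2,0)=0.0000, V(2,1)=11.8396, V(2,2)=63.8596
  t=1,j=0: stock 31.1100 → up 42.3096 (V=11.8396), down 18.9771 (V=0.0000). Price 8.0204; hedge Δ=0.5074, bond B=-7.7658.
  t=1,j=1: stock 69.3600 → up 94.3296 (V=63.8596), down 42.3096 (V=11.8396). Price 44.7874; hedge Δ=1.0000, bond B=-24.5726.
  t=0,j=0: stock 51.0000 → up 69.3600 (V=44.7874), down 31.1100 (V=8.0204). Price 31.3748; hedge Δ=0.9612, bond B=-17.6480.
As a check, the time-0 holding Δ(0,0)·S0 + B(0,0) comes to 31.3748 — exactly V0.

(0,0): Delta=0.9612 Bond=-17.6480
(1,0): Delta=0.5074 Bond=-7.7658
(1,1): Delta=1.0000 Bond=-24.5726
V0=31.3748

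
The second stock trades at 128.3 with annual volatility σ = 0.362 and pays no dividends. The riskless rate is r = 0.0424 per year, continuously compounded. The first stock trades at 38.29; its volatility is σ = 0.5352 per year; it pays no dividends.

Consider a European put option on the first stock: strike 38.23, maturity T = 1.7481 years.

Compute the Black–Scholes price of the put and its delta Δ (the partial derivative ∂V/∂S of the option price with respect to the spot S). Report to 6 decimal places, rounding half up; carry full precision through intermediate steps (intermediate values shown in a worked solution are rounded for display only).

σ√T = 0.5352·√1.7481 = 0.707619
d₁ = (ln(S/K) + (r+σ²/2)T) / (σ√T) = (ln(38.29/38.23) + (0.0424+0.5352²/2)·1.7481) / 0.707619 = (0.001568 + 0.324481) / 0.707619 = 0.460770
d₂ = d₁ − σ√T = 0.460770 − 0.707619 = -0.246848
e^{−rT} = 0.928561
N(−d₁) = 0.322482,  N(−d₂) = 0.597487
Put price V = K·e^{−rT}·N(−d₂) − S·N(−d₁) = 21.210124 − 12.347823 = 8.862301
Δ = −N(−d₁) = -0.322482

price = 8.862301
Δ = -0.322482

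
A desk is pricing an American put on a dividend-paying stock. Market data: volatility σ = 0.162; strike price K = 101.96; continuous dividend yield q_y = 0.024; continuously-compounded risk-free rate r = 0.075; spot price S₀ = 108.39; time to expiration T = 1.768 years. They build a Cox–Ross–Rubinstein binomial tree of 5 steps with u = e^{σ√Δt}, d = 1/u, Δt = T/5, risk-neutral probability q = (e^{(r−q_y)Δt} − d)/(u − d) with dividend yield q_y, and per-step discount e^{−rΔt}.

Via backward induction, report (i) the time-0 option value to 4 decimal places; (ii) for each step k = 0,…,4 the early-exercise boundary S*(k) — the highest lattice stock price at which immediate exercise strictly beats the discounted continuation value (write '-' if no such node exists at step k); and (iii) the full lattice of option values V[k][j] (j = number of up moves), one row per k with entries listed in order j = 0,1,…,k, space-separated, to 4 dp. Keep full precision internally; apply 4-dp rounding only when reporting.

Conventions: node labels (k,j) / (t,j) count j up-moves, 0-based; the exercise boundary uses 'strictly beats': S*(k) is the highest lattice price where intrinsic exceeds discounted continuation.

Δt=0.35360, u=1.10112, d=0.90816, q=0.57024, disc=e^(-rΔt)=0.97383
k=5 terminal: V=max(K-S,0) → 35.0014 20.7743 3.5243 0.0000 0.0000 0.0000
k=4: j=0 S=73.7298 intr=28.2302 cont=26.1848 V=28.2302[EX]; j=1 S=89.3956 intr=12.5644 cont=10.6514 V=12.5644[EX]; j=2 S=108.3900 intr=0.0000 cont=1.4750 V=1.4750[hold]; j=3 S=131.4202 intr=0.0000 cont=0.0000 V=0.0000[hold]; j=4 S=159.3438 intr=0.0000 cont=0.0000 V=0.0000[hold]  S*(4)=89.3956
k=3: j=0 S=81.1857 intr=20.7743 cont=18.7919 V=20.7743[EX]; j=1 S=98.4357 intr=3.5243 cont=6.0774 V=6.0774[hold]; j=2 S=119.3509 intr=0.0000 cont=0.6173 V=0.6173[hold]; j=3 S=144.7101 intr=0.0000 cont=0.0000 V=0.0000[hold]  S*(3)=81.1857
k=2: j=0 S=89.3956 intr=12.5644 cont=12.0692 V=12.5644[EX]; j=1 S=108.3900 intr=0.0000 cont=2.8863 V=2.8863[hold]; j=2 S=131.4202 intr=0.0000 cont=0.2583 V=0.2583[hold]  S*(2)=89.3956
k=1: j=0 S=98.4357 intr=3.5243 cont=6.8611 V=6.8611[hold]; j=1 S=119.3509 intr=0.0000 cont=1.3514 V=1.3514[hold]  S*(1)=-
k=0: j=0 S=108.3900 intr=0.0000 cont=3.6219 V=3.6219[hold]  S*(0)=-

price = 3.6219
boundary = - - 89.3956 81.1857 89.3956
tree:
3.6219
6.8611 1.3514
12.5644 2.8863 0.2583
20.7743 6.0774 0.6173 0.0000
28.2302 12.5644 1.4750 0.0000 0.0000
35.0014 20.7743 3.5243 0.0000 0.0000 0.0000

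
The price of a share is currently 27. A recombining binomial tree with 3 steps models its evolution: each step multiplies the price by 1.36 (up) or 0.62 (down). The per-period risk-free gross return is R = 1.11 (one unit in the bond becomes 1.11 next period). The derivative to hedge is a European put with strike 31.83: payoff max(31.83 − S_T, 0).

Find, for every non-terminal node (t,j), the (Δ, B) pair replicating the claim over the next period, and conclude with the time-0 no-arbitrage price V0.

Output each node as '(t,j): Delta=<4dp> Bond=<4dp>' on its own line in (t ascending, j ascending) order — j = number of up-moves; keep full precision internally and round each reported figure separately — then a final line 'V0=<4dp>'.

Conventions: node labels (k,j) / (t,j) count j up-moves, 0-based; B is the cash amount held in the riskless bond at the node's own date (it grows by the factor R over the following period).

(0,0): Delta=-0.3573 Bond=13.5805
(1,0): Delta=-1.0000 Bond=25.8339
(1,1): Delta=-0.2078 Bond=9.5847
(2,0): Delta=-1.0000 Bond=28.6757
(2,1): Delta=-1.0000 Bond=28.6757
(2,2): Delta=-0.0235 Bond=1.4367
V0=3.9347

Arbitrage-free pricing uses the up-move probability p* = (R−d)/(u−d) = 0.6622, discounting each step at R = 1.11.
Terminal payoffs: V(3,0)=25.3951, V(3,1)=17.7148, V(3,2)=0.8677, V(3,3)=0.0000
  t=2,j=0: stock 10.3788 → up 14.1152 (V=17.7148), down 6.4349 (V=25.3951). Price 18.2969; hedge Δ=-1.0000, bond B=28.6757.
  t=2,j=1: stock 22.7664 → up 30.9623 (V=0.8677), down 14.1152 (V=17.7148). Price 5.9093; hedge Δ=-1.0000, bond B=28.6757.
  t=2,j=2: stock 49.9392 → up 67.9173 (V=0.0000), down 30.9623 (V=0.8677). Price 0.2641; hedge Δ=-0.0235, bond B=1.4367.
  t=1,j=0: stock 16.7400 → up 22.7664 (V=5.9093), down 10.3788 (V=18.2969). Price 9.0939; hedge Δ=-1.0000, bond B=25.8339.
  t=1,j=1: stock 36.7200 → up 49.9392 (V=0.2641), down 22.7664 (V=5.9093). Price 1.9561; hedge Δ=-0.2078, bond B=9.5847.
  t=0,j=0: stock 27.0000 → up 36.7200 (V=1.9561), down 16.7400 (V=9.0939). Price 3.9347; hedge Δ=-0.3573, bond B=13.5805.
As a check, the time-0 holding Δ(0,0)·S0 + B(0,0) comes to 3.9347 — exactly V0.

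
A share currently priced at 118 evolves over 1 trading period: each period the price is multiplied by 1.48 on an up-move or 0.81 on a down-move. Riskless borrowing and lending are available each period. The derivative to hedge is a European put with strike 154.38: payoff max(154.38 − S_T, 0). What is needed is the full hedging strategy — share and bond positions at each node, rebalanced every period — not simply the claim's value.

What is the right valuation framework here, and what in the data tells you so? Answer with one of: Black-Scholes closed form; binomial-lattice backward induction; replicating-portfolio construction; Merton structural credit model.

framework: replicating-portfolio construction

Key observation: the deliverable is the dynamic trading strategy on the 1-step tree (spot 118, moves 1.48 and 0.81), so the valuation must go through the node-by-node replicating-portfolio solve.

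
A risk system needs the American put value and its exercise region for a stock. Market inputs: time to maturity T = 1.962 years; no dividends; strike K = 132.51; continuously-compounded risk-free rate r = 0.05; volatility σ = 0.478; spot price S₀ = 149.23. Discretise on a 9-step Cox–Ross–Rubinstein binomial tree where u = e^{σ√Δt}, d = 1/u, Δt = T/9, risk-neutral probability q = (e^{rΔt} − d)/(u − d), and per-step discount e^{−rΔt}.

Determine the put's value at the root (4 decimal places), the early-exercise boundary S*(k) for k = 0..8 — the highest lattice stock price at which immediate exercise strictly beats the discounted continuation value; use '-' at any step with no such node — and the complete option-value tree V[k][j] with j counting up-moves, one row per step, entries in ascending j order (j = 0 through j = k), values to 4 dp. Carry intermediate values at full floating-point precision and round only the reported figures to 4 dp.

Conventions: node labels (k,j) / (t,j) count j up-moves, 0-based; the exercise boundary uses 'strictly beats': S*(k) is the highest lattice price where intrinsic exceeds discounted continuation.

Δt=0.21800  u=1.25005  d=0.79997  q=0.46879  discount=0.98916
step 9 (expiry): payoffs max(K−S,0) = 112.4873 101.2223 83.6193 56.1127 13.1304 0.0000 0.0000 0.0000 0.0000 0.0000
step 8: (k=8,j=0): S=25.0293, K−S=107.4807, hold=106.0442 ⇒ V=107.4807 exercise | (k=8,j=1): S=39.1111, K−S=93.3989, hold=91.9624 ⇒ V=93.3989 exercise | (k=8,j=2): S=61.1156, K−S=71.3944, hold=69.9579 ⇒ V=71.3944 exercise | (k=8,j=3): S=95.5002, K−S=37.0098, hold=35.5733 ⇒ V=37.0098 exercise | (k=8,j=4): S=149.2300, K−S=0.0000, hold=6.8994 ⇒ V=6.8994 continue | (k=8,j=5): S=233.1891, K−S=0.0000, hold=0.0000 ⇒ V=0.0000 continue | (k=8,j=6): S=364.3848, K−S=0.0000, hold=0.0000 ⇒ V=0.0000 continue | (k=8,j=7): S=569.3933, K−S=0.0000, hold=0.0000 ⇒ V=0.0000 continue | (k=8,j=8): S=889.7427, K−S=0.0000, hold=0.0000 ⇒ V=0.0000 continue  boundary S*=95.5002
step 7: (k=7,j=0): S=31.2877, K−S=101.2223, hold=99.7858 ⇒ V=101.2223 exercise | (k=7,j=1): S=48.8907, K−S=83.6193, hold=82.1828 ⇒ V=83.6193 exercise | (k=7,j=2): S=76.3973, K−S=56.1127, hold=54.6762 ⇒ V=56.1127 exercise | (k=7,j=3): S=119.3796, K−S=13.1304, hold=22.6463 ⇒ V=22.6463 continue | (k=7,j=4): S=186.5444, K−S=0.0000, hold=3.6253 ⇒ V=3.6253 continue | (k=7,j=5): S=291.4971, K−S=0.0000, hold=0.0000 ⇒ V=0.0000 continue | (k=7,j=6): S=455.4978, K−S=0.0000, hold=0.0000 ⇒ V=0.0000 continue | (k=7,j=7): S=711.7679, K−S=0.0000, hold=0.0000 ⇒ V=0.0000 continue  boundary S*=76.3973
step 6: (k=6,j=0): S=39.1111, K−S=93.3989, hold=91.9624 ⇒ V=93.3989 exercise | (k=6,j=1): S=61.1156, K−S=71.3944, hold=69.9579 ⇒ V=71.3944 exercise | (k=6,j=2): S=95.5002, K−S=37.0098, hold=39.9859 ⇒ V=39.9859 continue | (k=6,j=3): S=149.2300, K−S=0.0000, hold=13.5807 ⇒ V=13.5807 continue | (k=6,j=4): S=233.1891, K−S=0.0000, hold=1.9050 ⇒ V=1.9050 continue | (k=6,j=5): S=364.3848, K−S=0.0000, hold=0.0000 ⇒ V=0.0000 continue | (k=6,j=6): S=569.3933, K−S=0.0000, hold=0.0000 ⇒ V=0.0000 continue  boundary S*=61.1156
step 5: (k=5,j=0): S=48.8907, K−S=83.6193, hold=82.1828 ⇒ V=83.6193 exercise | (k=5,j=1): S=76.3973, K−S=56.1127, hold=56.0562 ⇒ V=56.1127 exercise | (k=5,j=2): S=119.3796, K−S=13.1304, hold=27.3082 ⇒ V=27.3082 continue | (k=5,j=3): S=186.5444, K−S=0.0000, hold=8.0194 ⇒ V=8.0194 continue | (k=5,j=4): S=291.4971, K−S=0.0000, hold=1.0010 ⇒ V=1.0010 continue | (k=5,j=5): S=455.4978, K−S=0.0000, hold=0.0000 ⇒ V=0.0000 continue  boundary S*=76.3973
step 4: (k=4,j=0): S=61.1156, K−S=71.3944, hold=69.9579 ⇒ V=71.3944 exercise | (k=4,j=1): S=95.5002, K−S=37.0098, hold=42.1476 ⇒ V=42.1476 continue | (k=4,j=2): S=149.2300, K−S=0.0000, hold=18.0679 ⇒ V=18.0679 continue | (k=4,j=3): S=233.1891, K−S=0.0000, hold=4.6780 ⇒ V=4.6780 continue | (k=4,j=4): S=364.3848, K−S=0.0000, hold=0.5260 ⇒ V=0.5260 continue  boundary S*=61.1156
step 3: (k=3,j=0): S=76.3973, K−S=56.1127, hold=57.0586 ⇒ V=57.0586 continue | (k=3,j=1): S=119.3796, K−S=13.1304, hold=30.5248 ⇒ V=30.5248 continue | (k=3,j=2): S=186.5444, K−S=0.0000, hold=11.6631 ⇒ V=11.6631 continue | (k=3,j=3): S=291.4971, K−S=0.0000, hold=2.7020 ⇒ V=2.7020 continue  boundary S*=-
step 2: (k=2,j=0): S=95.5002, K−S=37.0098, hold=44.1362 ⇒ V=44.1362 continue | (k=2,j=1): S=149.2300, K−S=0.0000, hold=21.4476 ⇒ V=21.4476 continue | (k=2,j=2): S=233.1891, K−S=0.0000, hold=7.3813 ⇒ V=7.3813 continue  boundary S*=-
step 1: (k=1,j=0): S=119.3796, K−S=13.1304, hold=33.1370 ⇒ V=33.1370 continue | (k=1,j=1): S=186.5444, K−S=0.0000, hold=14.6925 ⇒ V=14.6925 continue  boundary S*=-
step 0: (k=0,j=0): S=149.2300, K−S=0.0000, hold=24.2250 ⇒ V=24.2250 continue  boundary S*=-

price = 24.2250
boundary = - - - - 61.1156 76.3973 61.1156 76.3973 95.5002
tree:
24.2250
33.1370 14.6925
44.1362 21.4476 7.3813
57.0586 30.5248 11.6631 2.7020
71.3944 42.1476 18.0679 4.6780 0.5260
83.6193 56.1127 27.3082 8.0194 1.0010 0.0000
93.3989 71.3944 39.9859 13.5807 1.9050 0.0000 0.0000
101.2223 83.6193 56.1127 22.6463 3.6253 0.0000 0.0000 0.0000
107.4807 93.3989 71.3944 37.0098 6.8994 0.0000 0.0000 0.0000 0.0000
112.4873 101.2223 83.6193 56.1127 13.1304 0.0000 0.0000 0.0000 0.0000 0.0000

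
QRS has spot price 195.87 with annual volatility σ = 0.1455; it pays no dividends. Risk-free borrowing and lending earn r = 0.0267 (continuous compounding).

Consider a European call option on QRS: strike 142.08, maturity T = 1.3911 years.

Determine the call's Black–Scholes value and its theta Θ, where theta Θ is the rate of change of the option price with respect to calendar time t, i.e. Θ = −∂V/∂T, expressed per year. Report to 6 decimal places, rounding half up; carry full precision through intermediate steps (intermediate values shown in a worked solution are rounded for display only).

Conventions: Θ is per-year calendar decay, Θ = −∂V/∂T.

σ√T = 0.1455·√1.3911 = 0.171610
d₁ = (ln(S/K) + (r+σ²/2)T) / (σ√T) = (ln(195.87/142.08) + (0.0267+0.1455²/2)·1.3911) / 0.171610 = (0.321061 + 0.051867) / 0.171610 = 2.173117
d₂ = d₁ − σ√T = 2.173117 − 0.171610 = 2.001507
e^{−rT} = 0.963539
N(d₁) = 0.985114,  N(d₂) = 0.977331
Call price V = S·N(d₁) − K·e^{−rT}·N(d₂) = 192.954326 − 133.796252 = 59.158074
φ(d₁) = (1/√(2π))·e^{−d₁²/2} = 0.037622
Θ = −S·φ(d₁)·σ/(2√T) − r·K·e^{−rT}·N(d₂) = −0.454535 − 3.572360 = -4.026895

price = 59.158074
Θ = -4.026895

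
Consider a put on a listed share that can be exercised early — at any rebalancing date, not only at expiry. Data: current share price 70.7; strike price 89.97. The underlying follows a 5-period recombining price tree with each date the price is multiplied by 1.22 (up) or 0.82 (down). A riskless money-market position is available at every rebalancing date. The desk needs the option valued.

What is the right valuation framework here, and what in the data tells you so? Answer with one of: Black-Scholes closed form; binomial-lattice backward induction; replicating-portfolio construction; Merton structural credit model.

Key observation: the exercise right at every one of the 5 steps is what matters: each node needs max(89.97 − S, continuation), which only the stepwise tree valuation starting from spot 70.7 delivers.

framework: binomial-lattice backward induction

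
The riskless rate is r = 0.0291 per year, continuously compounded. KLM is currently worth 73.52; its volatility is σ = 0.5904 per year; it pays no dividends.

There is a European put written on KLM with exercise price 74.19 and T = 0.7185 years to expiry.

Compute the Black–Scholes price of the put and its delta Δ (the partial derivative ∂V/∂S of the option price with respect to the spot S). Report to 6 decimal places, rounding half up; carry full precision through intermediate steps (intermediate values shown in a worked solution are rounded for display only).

σ√T = 0.5904·√0.7185 = 0.500449
d₁ = (ln(S/K) + (r+σ²/2)T) / (σ√T) = (ln(73.52/74.19) + (0.0291+0.5904²/2)·0.7185) / 0.500449 = (-0.009072 + 0.146133) / 0.500449 = 0.273876
d₂ = d₁ − σ√T = 0.273876 − 0.500449 = -0.226573
e^{−rT} = 0.979309
N(−d₁) = 0.392090,  N(−d₂) = 0.589622
Put price V = K·e^{−rT}·N(−d₂) − S·N(−d₁) = 42.838936 − 28.826450 = 14.012486
Δ = −N(−d₁) = -0.392090

price = 14.012486
Δ = -0.392090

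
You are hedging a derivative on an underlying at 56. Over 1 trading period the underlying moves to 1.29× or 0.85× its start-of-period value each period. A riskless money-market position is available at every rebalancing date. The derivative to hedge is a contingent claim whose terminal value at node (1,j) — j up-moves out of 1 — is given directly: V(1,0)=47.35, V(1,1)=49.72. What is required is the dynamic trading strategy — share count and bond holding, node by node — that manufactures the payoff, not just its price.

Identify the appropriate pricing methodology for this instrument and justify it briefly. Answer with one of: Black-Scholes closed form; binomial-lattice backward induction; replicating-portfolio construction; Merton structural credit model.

framework: replicating-portfolio construction

Key observation: the deliverable is the dynamic trading strategy on the 1-step tree (spot 56, moves 1.29 and 0.85), so the valuation must go through the node-by-node replicating-portfolio solve.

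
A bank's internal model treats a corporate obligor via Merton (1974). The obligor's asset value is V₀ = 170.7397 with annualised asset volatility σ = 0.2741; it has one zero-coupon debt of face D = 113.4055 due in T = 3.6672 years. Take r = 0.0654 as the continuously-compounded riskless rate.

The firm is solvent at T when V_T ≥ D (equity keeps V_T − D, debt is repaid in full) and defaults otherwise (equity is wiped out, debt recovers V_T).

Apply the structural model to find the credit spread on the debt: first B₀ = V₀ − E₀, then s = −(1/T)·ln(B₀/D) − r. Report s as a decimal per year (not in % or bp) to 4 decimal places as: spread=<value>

Apply the equity-as-call identities (strike 113.4055, horizon 3.6672 years):
d₁ = [ln(V₀/D) + (r + σ²/2)T] / (σ√T)
   = [ln(170.7397/113.4055) + (0.0654 + 0.5·0.2741²)·3.6672] / (0.2741·√3.6672)
   = [0.409170 + 0.377595] / 0.524900 = 1.498886
d₂ = d₁ − σ√T = 1.498886 − 0.524900 = 0.973987
N(d₁) = 0.933048,  N(d₂) = 0.834968,  e^(−rT) = 0.786758
E₀ = V₀·N(d₁) − D·e^(−rT)·N(d₂)
   = 170.7397·0.933048 − 113.4055·0.786758·0.834968 = 84.810310
B₀ = V₀ − E₀ = 170.7397 − 84.810310 = 85.929390
spread = −(1/T)·ln(B₀/D) − r = −(1/3.6672)·ln(85.929390/113.4055) − 0.0654 = 0.01025554

spread=0.0103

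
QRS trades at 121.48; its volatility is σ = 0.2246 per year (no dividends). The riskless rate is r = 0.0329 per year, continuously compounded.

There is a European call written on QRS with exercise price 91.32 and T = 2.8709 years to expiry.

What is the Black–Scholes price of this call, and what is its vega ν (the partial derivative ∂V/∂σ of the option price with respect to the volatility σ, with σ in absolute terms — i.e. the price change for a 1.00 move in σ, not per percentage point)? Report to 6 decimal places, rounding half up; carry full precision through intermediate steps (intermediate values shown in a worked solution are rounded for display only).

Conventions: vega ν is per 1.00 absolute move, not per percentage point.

price = 41.551112
ν = 40.528476

σ√T = 0.2246·√2.8709 = 0.380556
d₁ = (ln(S/K) + (r+σ²/2)T) / (σ√T) = (ln(121.48/91.32) + (0.0329+0.2246²/2)·2.8709) / 0.380556 = (0.285380 + 0.166864) / 0.380556 = 1.188376
d₂ = d₁ − σ√T = 1.188376 − 0.380556 = 0.807820
e^{−rT} = 0.909871
N(d₁) = 0.882657,  N(d₂) = 0.790403
Call price V = S·N(d₁) − K·e^{−rT}·N(d₂) = 107.225220 − 65.674109 = 41.551112
φ(d₁) = (1/√(2π))·e^{−d₁²/2} = 0.196900
ν = S·φ(d₁)·√T = 40.528476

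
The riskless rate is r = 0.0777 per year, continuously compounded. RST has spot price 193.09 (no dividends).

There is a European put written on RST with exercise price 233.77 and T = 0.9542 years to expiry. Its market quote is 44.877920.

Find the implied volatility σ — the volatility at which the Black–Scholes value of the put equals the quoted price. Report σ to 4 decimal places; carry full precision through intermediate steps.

sigma = 0.3964

At σ = 0.3964 the Black–Scholes value reproduces the quote:
σ√T = 0.3964·√0.9542 = 0.387216
d₁ = (ln(S/K) + (r+σ²/2)T) / (σ√T) = (ln(193.09/233.77) + (0.0777+0.3964²/2)·0.9542) / 0.387216 = (-0.191181 + 0.149109) / 0.387216 = -0.108652
d₂ = d₁ − σ√T = -0.108652 − 0.387216 = -0.495868
e^{−rT} = 0.928540
N(−d₁) = 0.543261,  N(−d₂) = 0.690006
V = K·e^{−rT}·N(−d₂) − S·N(−d₁) = 149.776147 − 104.898227 = 44.877920 (the observed quote) — the price is monotone increasing in volatility, hence this σ is the only solution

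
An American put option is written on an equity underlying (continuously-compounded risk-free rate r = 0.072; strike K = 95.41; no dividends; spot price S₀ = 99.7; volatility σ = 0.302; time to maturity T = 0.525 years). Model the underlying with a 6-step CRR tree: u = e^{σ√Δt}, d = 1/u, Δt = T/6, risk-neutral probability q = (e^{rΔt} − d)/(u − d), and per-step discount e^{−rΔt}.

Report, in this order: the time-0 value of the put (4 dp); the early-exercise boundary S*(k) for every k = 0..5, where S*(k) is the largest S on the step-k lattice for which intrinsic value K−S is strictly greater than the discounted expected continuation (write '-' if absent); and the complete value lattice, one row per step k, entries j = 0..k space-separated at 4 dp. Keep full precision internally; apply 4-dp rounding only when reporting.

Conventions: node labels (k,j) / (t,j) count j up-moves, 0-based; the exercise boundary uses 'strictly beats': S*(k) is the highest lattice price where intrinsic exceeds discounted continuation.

price = 5.3186
boundary = - - - 76.2614 69.7442 76.2614
tree:
5.3186
8.4676 2.3948
13.0162 4.2540 0.6594
19.1486 7.3551 1.3625 0.0000
25.6658 12.2326 2.8155 0.0000 0.0000
31.6260 19.1486 5.8180 0.0000 0.0000 0.0000
37.0769 25.6658 12.0224 0.0000 0.0000 0.0000 0.0000

Δt=0.08750  u=1.09344  d=0.91454  q=0.51301  discount=0.99372
step 6 (expiry): payoffs max(K−S,0) = 37.0769 25.6658 12.0224 0.0000 0.0000 0.0000 0.0000
step 5: (k=5,j=0): S=63.7840, K−S=31.6260, hold=31.0269 ⇒ V=31.6260 exercise | (k=5,j=1): S=76.2614, K−S=19.1486, hold=18.5494 ⇒ V=19.1486 exercise | (k=5,j=2): S=91.1798, K−S=4.2302, hold=5.8180 ⇒ V=5.8180 continue | (k=5,j=3): S=109.0164, K−S=0.0000, hold=0.0000 ⇒ V=0.0000 continue | (k=5,j=4): S=130.3423, K−S=0.0000, hold=0.0000 ⇒ V=0.0000 continue | (k=5,j=5): S=155.8400, K−S=0.0000, hold=0.0000 ⇒ V=0.0000 continue  boundary S*=76.2614
step 4: (k=4,j=0): S=69.7442, K−S=25.6658, hold=25.0666 ⇒ V=25.6658 exercise | (k=4,j=1): S=83.3876, K−S=12.0224, hold=12.2326 ⇒ V=12.2326 continue | (k=4,j=2): S=99.7000, K−S=0.0000, hold=2.8155 ⇒ V=2.8155 continue | (k=4,j=3): S=119.2034, K−S=0.0000, hold=0.0000 ⇒ V=0.0000 continue | (k=4,j=4): S=142.5221, K−S=0.0000, hold=0.0000 ⇒ V=0.0000 continue  boundary S*=69.7442
step 3: (k=3,j=0): S=76.2614, K−S=19.1486, hold=18.6566 ⇒ V=19.1486 exercise | (k=3,j=1): S=91.1798, K−S=4.2302, hold=7.3551 ⇒ V=7.3551 continue | (k=3,j=2): S=109.0164, K−S=0.0000, hold=1.3625 ⇒ V=1.3625 continue | (k=3,j=3): S=130.3423, K−S=0.0000, hold=0.0000 ⇒ V=0.0000 continue  boundary S*=76.2614
step 2: (k=2,j=0): S=83.3876, K−S=12.0224, hold=13.0162 ⇒ V=13.0162 continue | (k=2,j=1): S=99.7000, K−S=0.0000, hold=4.2540 ⇒ V=4.2540 continue | (k=2,j=2): S=119.2034, K−S=0.0000, hold=0.6594 ⇒ V=0.6594 continue  boundary S*=-
step 1: (k=1,j=0): S=91.1798, K−S=4.2302, hold=8.4676 ⇒ V=8.4676 continue | (k=1,j=1): S=109.0164, K−S=0.0000, hold=2.3948 ⇒ V=2.3948 continue  boundary S*=-
step 0: (k=0,j=0): S=99.7000, K−S=0.0000, hold=5.3186 ⇒ V=5.3186 continue  boundary S*=-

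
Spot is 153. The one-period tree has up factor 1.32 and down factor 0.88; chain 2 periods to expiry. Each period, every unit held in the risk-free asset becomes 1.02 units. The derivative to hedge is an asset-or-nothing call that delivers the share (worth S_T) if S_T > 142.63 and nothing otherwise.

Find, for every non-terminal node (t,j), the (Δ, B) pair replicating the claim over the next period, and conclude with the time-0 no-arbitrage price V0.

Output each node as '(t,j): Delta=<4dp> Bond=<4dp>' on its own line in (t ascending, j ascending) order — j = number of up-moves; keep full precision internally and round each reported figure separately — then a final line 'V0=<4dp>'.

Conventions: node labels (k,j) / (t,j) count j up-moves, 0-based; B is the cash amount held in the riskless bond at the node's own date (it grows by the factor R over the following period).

The replicating-portfolio and risk-neutral prices coincide; use p* = (1.02−0.88)/(1.32−0.88) = 0.3182 for the latter.
At maturity the claim pays: V(2,0)=0.0000, V(2,1)=177.7248, V(2,2)=266.5872
Node (1,0) S=134.6400: V=(p*·177.7248+(1−p*)·0.0000)/1.02=55.4400; Δ=(177.7248−0.0000)/(177.7248−118.4832)=3.0000; B=V−Δ·S=-348.4800
Node (1,1) S=201.9600: V=(p*·266.5872+(1−p*)·177.7248)/1.02=201.9600; Δ=(266.5872−177.7248)/(266.5872−177.7248)=1.0000; B=V−Δ·S=0.0000
Node (0,0) S=153.0000: V=(p*·201.9600+(1−p*)·55.4400)/1.02=100.0588; Δ=(201.9600−55.4400)/(201.9600−134.6400)=2.1765; B=V−Δ·S=-232.9412
Sanity check at the root: Δ(0,0)·S0 + B(0,0) reproduces V0 = 100.0588.

(0,0): Delta=2.1765 Bond=-232.9412
(1,0): Delta=3.0000 Bond=-348.4800
(1,1): Delta=1.0000 Bond=0.0000
V0=100.0588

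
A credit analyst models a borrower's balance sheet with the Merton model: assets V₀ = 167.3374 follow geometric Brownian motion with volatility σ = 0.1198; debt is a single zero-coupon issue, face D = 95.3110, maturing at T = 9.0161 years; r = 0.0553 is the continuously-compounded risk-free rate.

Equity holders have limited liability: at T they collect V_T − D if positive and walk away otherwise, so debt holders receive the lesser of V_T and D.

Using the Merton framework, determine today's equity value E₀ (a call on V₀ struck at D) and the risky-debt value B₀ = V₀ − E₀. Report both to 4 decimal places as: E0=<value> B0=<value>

E0=109.4627 B0=57.8747

Work the structural quantities from V₀ = 167.3374 against face 95.3110:
d₁ = [ln(V₀/D) + (r + σ²/2)T] / (σ√T)
   = [ln(167.3374/95.3110) + (0.0553 + 0.5·0.1198²)·9.0161] / (0.1198·√9.0161)
   = [0.562867 + 0.563290] / 0.359721 = 3.130637
d₂ = d₁ − σ√T = 3.130637 − 0.359721 = 2.770916
N(d₁) = 0.999128,  N(d₂) = 0.997205,  e^(−rT) = 0.607386
E₀ = V₀·N(d₁) − D·e^(−rT)·N(d₂)
   = 167.3374·0.999128 − 95.3110·0.607386·0.997205 = 109.462667
B₀ = V₀ − E₀ = 167.3374 − 109.462667 = 57.874733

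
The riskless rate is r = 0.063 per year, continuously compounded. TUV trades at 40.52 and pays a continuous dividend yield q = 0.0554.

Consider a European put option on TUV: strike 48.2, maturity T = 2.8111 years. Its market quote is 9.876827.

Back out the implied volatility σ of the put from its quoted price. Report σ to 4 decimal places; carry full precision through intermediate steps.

sigma = 0.2673

At σ = 0.2673 the Black–Scholes value reproduces the quote:
σ√T = 0.2673·√2.8111 = 0.448164
d₁ = (ln(S/K) + (r−q+σ²/2)T) / (σ√T) = (ln(40.52/48.2) + (0.063−0.0554+0.2673²/2)·2.8111) / 0.448164 = (-0.173563 + 0.121790) / 0.448164 = -0.115523
d₂ = d₁ − σ√T = -0.115523 − 0.448164 = -0.563688
e^{−rT} = 0.837697
e^{−qT} = 0.855786
N(−d₁) = 0.545985,  N(−d₂) = 0.713517
V = K·e^{−rT}·N(−d₂) − S·e^{−qT}·N(−d₁) = 28.809642 − 18.932816 = 9.876827 (the observed quote) — the price is monotone increasing in volatility, hence this σ is the only solution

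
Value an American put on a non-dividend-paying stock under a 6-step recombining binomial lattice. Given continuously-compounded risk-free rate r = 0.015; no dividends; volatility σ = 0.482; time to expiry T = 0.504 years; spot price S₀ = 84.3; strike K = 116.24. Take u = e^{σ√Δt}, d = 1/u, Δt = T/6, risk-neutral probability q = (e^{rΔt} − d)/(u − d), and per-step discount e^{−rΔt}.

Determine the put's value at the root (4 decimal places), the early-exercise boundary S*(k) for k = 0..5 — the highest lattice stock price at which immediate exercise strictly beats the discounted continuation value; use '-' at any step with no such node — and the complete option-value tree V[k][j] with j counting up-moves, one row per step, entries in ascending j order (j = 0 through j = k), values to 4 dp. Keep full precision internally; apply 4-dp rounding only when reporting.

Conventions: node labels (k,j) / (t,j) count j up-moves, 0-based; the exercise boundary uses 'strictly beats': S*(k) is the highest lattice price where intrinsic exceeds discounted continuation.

price = 34.5011
boundary = - - 63.7512 73.3091 84.3000 96.9387
tree:
34.5011
43.3689 24.5791
52.4888 33.1859 14.9251
60.8006 42.9309 22.2697 6.6706
68.0287 52.4888 31.9400 11.4085 1.3378
74.3144 60.8006 42.9309 19.3013 2.5255 0.0000
79.7806 68.0287 52.4888 31.9400 4.7678 0.0000 0.0000

Δt=0.08400, u=1.14993, d=0.86962, q=0.46963, disc=e^(-rΔt)=0.99874
k=6 terminal: V=max(K-S,0) → 79.7806 68.0287 52.4888 31.9400 4.7678 0.0000 0.0000
k=5: j=0 S=41.9256 intr=74.3144 cont=74.1680 V=74.3144[EX]; j=1 S=55.4394 intr=60.8006 cont=60.6542 V=60.8006[EX]; j=2 S=73.3091 intr=42.9309 cont=42.7845 V=42.9309[EX]; j=3 S=96.9387 intr=19.3013 cont=19.1549 V=19.3013[EX]; j=4 S=128.1847 intr=0.0000 cont=2.5255 V=2.5255[hold]; j=5 S=169.5023 intr=0.0000 cont=0.0000 V=0.0000[hold]  S*(5)=96.9387
k=4: j=0 S=48.2113 intr=68.0287 cont=67.8823 V=68.0287[EX]; j=1 S=63.7512 intr=52.4888 cont=52.3424 V=52.4888[EX]; j=2 S=84.3000 intr=31.9400 cont=31.7936 V=31.9400[EX]; j=3 S=111.4722 intr=4.7678 cont=11.4085 V=11.4085[hold]; j=4 S=147.4029 intr=0.0000 cont=1.3378 V=1.3378[hold]  S*(4)=84.3000
k=3: j=0 S=55.4394 intr=60.8006 cont=60.6542 V=60.8006[EX]; j=1 S=73.3091 intr=42.9309 cont=42.7845 V=42.9309[EX]; j=2 S=96.9387 intr=19.3013 cont=22.2697 V=22.2697[hold]; j=3 S=128.1847 intr=0.0000 cont=6.6706 V=6.6706[hold]  S*(3)=73.3091
k=2: j=0 S=63.7512 intr=52.4888 cont=52.3424 V=52.4888[EX]; j=1 S=84.3000 intr=31.9400 cont=33.1859 V=33.1859[hold]; j=2 S=111.4722 intr=4.7678 cont=14.9251 V=14.9251[hold]  S*(2)=63.7512
k=1: j=0 S=73.3091 intr=42.9309 cont=43.3689 V=43.3689[hold]; j=1 S=96.9387 intr=19.3013 cont=24.5791 V=24.5791[hold]  S*(1)=-
k=0: j=0 S=84.3000 intr=31.9400 cont=34.5011 V=34.5011[hold]  S*(0)=-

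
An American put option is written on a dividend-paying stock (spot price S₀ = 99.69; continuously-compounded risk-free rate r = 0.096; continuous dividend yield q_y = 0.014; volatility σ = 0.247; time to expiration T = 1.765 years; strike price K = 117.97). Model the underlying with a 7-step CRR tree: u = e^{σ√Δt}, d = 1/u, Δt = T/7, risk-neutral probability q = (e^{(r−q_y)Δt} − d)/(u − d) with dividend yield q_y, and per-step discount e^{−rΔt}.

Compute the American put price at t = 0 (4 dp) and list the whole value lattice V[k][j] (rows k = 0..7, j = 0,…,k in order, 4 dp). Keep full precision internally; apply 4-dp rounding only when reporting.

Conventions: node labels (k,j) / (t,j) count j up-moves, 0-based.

params: Δt=0.25214 u=1.13205 d=0.88335 q=0.55304 e^(-rΔt)=0.97608
t_7 payoffs: 76.1294 64.3499 49.2541 29.9083 5.1162 0.0000 0.0000 0.0000
k=6: node(6,0) S=47.3656 payoff=70.6044 vs cont=67.9500 → 70.6044 [stop]  node(6,1) S=60.7005 payoff=57.2695 vs cont=54.6621 → 57.2695 [stop]  node(6,2) S=77.7897 payoff=40.1803 vs cont=37.6331 → 40.1803 [stop]  node(6,3) S=99.6900 payoff=18.2800 vs cont=15.8100 → 18.2800 [stop]  node(6,4) S=127.7559 payoff=0.0000 vs cont=2.2321 → 2.2321 [wait]  node(6,5) S=163.7233 payoff=0.0000 vs cont=0.0000 → 0.0000 [wait]  node(6,6) S=209.8167 payoff=0.0000 vs cont=0.0000 → 0.0000 [wait]
k=5: node(5,0) S=53.6201 payoff=64.3499 vs cont=61.7175 → 64.3499 [stop]  node(5,1) S=68.7159 payoff=49.2541 vs cont=46.6750 → 49.2541 [stop]  node(5,2) S=88.0617 payoff=29.9083 vs cont=27.3974 → 29.9083 [stop]  node(5,3) S=112.8538 payoff=5.1162 vs cont=9.1800 → 9.1800 [wait]  node(5,4) S=144.6258 payoff=0.0000 vs cont=0.9738 → 0.9738 [wait]  node(5,5) S=185.3426 payoff=0.0000 vs cont=0.0000 → 0.0000 [wait]
k=4: node(4,0) S=60.7005 payoff=57.2695 vs cont=54.6621 → 57.2695 [stop]  node(4,1) S=77.7897 payoff=40.1803 vs cont=37.6331 → 40.1803 [stop]  node(4,2) S=99.6900 payoff=18.2800 vs cont=18.0037 → 18.2800 [stop]  node(4,3) S=127.7559 payoff=0.0000 vs cont=4.5307 → 4.5307 [wait]  node(4,4) S=163.7233 payoff=0.0000 vs cont=0.4248 → 0.4248 [wait]
k=3: node(3,0) S=68.7159 payoff=49.2541 vs cont=46.6750 → 49.2541 [stop]  node(3,1) S=88.0617 payoff=29.9083 vs cont=27.3974 → 29.9083 [stop]  node(3,2) S=112.8538 payoff=5.1162 vs cont=10.4208 → 10.4208 [wait]  node(3,3) S=144.6258 payoff=0.0000 vs cont=2.2059 → 2.2059 [wait]
k=2: node(2,0) S=77.7897 payoff=40.1803 vs cont=37.6331 → 40.1803 [stop]  node(2,1) S=99.6900 payoff=18.2800 vs cont=18.6735 → 18.6735 [wait]  node(2,2) S=127.7559 payoff=0.0000 vs cont=5.7371 → 5.7371 [wait]
k=1: node(1,0) S=88.0617 payoff=29.9083 vs cont=27.6098 → 29.9083 [stop]  node(1,1) S=112.8538 payoff=5.1162 vs cont=11.2438 → 11.2438 [wait]
k=0: node(0,0) S=99.6900 payoff=18.2800 vs cont=19.1178 → 19.1178 [wait]

price = 19.1178
tree:
19.1178
29.9083 11.2438
40.1803 18.6735 5.7371
49.2541 29.9083 10.4208 2.2059
57.2695 40.1803 18.2800 4.5307 0.4248
64.3499 49.2541 29.9083 9.1800 0.9738 0.0000
70.6044 57.2695 40.1803 18.2800 2.2321 0.0000 0.0000
76.1294 64.3499 49.2541 29.9083 5.1162 0.0000 0.0000 0.0000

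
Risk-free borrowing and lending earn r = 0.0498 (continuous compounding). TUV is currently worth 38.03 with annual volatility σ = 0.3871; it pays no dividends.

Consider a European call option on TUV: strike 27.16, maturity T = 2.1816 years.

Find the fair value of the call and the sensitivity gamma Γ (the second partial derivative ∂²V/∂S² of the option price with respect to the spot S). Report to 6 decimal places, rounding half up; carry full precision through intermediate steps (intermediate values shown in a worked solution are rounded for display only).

price = 15.786396
Γ = 0.010410

σ√T = 0.3871·√2.1816 = 0.571756
d₁ = (ln(S/K) + (r+σ²/2)T) / (σ√T) = (ln(38.03/27.16) + (0.0498+0.3871²/2)·2.1816) / 0.571756 = (0.336630 + 0.272096) / 0.571756 = 1.064661
d₂ = d₁ − σ√T = 1.064661 − 0.571756 = 0.492905
e^{−rT} = 0.897050
N(d₁) = 0.856485,  N(d₂) = 0.688960
Call price V = S·N(d₁) − K·e^{−rT}·N(d₂) = 32.572134 − 16.785738 = 15.786396
φ(d₁) = (1/√(2π))·e^{−d₁²/2} = 0.226346
Γ = φ(d₁) / (S·σ·√T) = 0.010410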